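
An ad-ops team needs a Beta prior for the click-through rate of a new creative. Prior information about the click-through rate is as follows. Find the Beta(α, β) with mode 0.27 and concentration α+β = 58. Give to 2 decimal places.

α = 16.12, β = 41.88

For α,β>1 the mode is (α−1)/(α+β−2), so α = mode·(κ−2)+1 = 0.27×56+1 = 16.12.
And β = (1−mode)·(κ−2)+1 = 0.73×56+1 = 41.88.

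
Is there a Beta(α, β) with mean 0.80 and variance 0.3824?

No

A Beta with mean μ has variance μ(1−μ)/(α+β+1) < μ(1−μ).
Here μ(1−μ) = 0.80×0.20 = 0.1600, and 0.3824 ≥ 0.1600.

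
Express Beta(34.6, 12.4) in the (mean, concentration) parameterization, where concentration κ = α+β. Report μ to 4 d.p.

κ = α+β = 34.6+12.4 = 47.0; μ = α/κ = 34.6/47.0 = 0.7362.

μ = 0.7362, κ = 47.0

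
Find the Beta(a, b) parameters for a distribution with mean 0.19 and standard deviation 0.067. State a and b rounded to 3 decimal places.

a = 6.324, b = 26.960

Variance = 0.067² = 0.004489. The moment-matching identity a+b = μ(1−μ)/Var − 1 gives
a+b = 0.1539/0.004489 − 1 = 33.2838, so a = μ·33.2838 = 6.324 and b = (1−μ)·33.2838 = 26.960.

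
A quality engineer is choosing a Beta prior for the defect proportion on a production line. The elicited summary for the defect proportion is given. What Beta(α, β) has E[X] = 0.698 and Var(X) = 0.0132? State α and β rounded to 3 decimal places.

α = 10.449, β = 4.521

Write ν = α+β; then α = μν and Var = μ(1−μ)/(ν+1).
ν = μ(1−μ)/Var − 1 = 0.210796/0.0132 − 1 = 14.9694.
α = 0.698·14.9694 = 10.449, β = 0.302·14.9694 = 4.521.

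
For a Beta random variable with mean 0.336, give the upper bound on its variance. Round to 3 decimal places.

For fixed mean μ the Beta variance is μ(1−μ)/(α+β+1), increasing as α+β decreases.
Its least upper bound (not attained) is μ(1−μ) = 0.336·0.664 = 0.223.

0.223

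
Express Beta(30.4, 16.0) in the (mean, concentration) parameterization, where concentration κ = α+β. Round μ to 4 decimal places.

μ = 0.6552, κ = 46.4

κ = α+β = 30.4+16.0 = 46.4; μ = α/κ = 30.4/46.4 = 0.6552.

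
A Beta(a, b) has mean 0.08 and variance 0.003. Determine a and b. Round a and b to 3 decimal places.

a = 1.883, b = 21.651

Write ν = a+b; then a = μν and Var = μ(1−μ)/(ν+1).
ν = μ(1−μ)/Var − 1 = 0.0736/0.003 − 1 = 23.5333.
a = 0.08·23.5333 = 1.883, b = 0.92·23.5333 = 21.651.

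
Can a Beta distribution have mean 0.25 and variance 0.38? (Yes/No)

The Beta variance bound is σ² < μ(1−μ).
Here μ(1−μ) = 0.25×0.75 = 0.1875, and 0.38 ≥ 0.1875.

No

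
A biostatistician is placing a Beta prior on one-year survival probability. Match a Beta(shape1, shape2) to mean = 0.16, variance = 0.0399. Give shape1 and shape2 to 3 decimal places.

By moment matching, shape1+shape2 = μ(1−μ)/σ² − 1 = (0.16·0.84)/0.0399 − 1 = 3.3684 − 1 = 2.3684.
Since shape1/(shape1+shape2) = μ, shape1 = 0.16·2.3684 = 0.379 and shape2 = 0.84·2.3684 = 1.989.

shape1 = 0.379, shape2 = 1.989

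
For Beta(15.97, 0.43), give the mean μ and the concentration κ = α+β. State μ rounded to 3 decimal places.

μ = 0.974, κ = 16.40

κ = α+β = 15.97+0.43 = 16.40; μ = α/κ = 15.97/16.40 = 0.974.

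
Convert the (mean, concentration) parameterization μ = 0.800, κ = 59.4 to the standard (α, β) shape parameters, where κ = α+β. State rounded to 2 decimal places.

Split κ in proportion μ : (1−μ): α = 0.800·59.4 = 47.52, β = 59.4 − 47.52 = 11.88.

α = 47.52, β = 11.88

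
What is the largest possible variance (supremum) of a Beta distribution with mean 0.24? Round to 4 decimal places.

0.1824

Var = μ(1−μ)/(α+β+1), which approaches μ(1−μ) as α+β → 0.
So the supremum is μ(1−μ) = 0.24×0.76 = 0.1824.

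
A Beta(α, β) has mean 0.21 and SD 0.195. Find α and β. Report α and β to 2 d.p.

α = 0.71, β = 2.66

Variance = 0.195² = 0.038025. The moment-matching identity α+β = μ(1−μ)/Var − 1 gives
α+β = 0.1659/0.038025 − 1 = 3.3629, so α = μ·3.3629 = 0.71 and β = (1−μ)·3.3629 = 2.66.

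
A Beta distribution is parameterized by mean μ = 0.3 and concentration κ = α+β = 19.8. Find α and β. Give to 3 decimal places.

α = 5.940, β = 13.860

Split κ in proportion μ : (1−μ): α = 0.3·19.8 = 5.940, β = 19.8 − 5.940 = 13.860.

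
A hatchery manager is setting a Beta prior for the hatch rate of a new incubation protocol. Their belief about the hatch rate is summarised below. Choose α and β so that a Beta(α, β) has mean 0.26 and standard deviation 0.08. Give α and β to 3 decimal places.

α = 7.556, β = 21.506

First σ² = 0.0064. Setting α = μn, β = (1−μ)n with n = α+β,
μ(1−μ)/(n+1) = 0.0064 ⇒ n+1 = 0.1924/0.0064 = 30.0625 ⇒ n = 29.0625.
Hence α = 0.26×29.0625 = 7.556, β = 0.74×29.0625 = 21.506.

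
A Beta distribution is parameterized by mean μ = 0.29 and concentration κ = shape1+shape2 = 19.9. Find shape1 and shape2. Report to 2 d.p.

shape1 = 5.77, shape2 = 14.13

Split κ in proportion μ : (1−μ): shape1 = 0.29·19.9 = 5.77, shape2 = 19.9 − 5.77 = 14.13.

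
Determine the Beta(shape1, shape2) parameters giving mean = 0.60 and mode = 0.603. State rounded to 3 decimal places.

Let s = shape1+shape2. Mean gives shape1 = μs = 0.60s; mode gives (shape1−1)/(s−2) = 0.603.
Substituting: 0.60s − 1 = 0.603(s−2) = 0.603s − 1.206, so -0.003s = -0.206 and s = 68.6667.
Then shape1 = 0.60×68.6667 = 41.200 and shape2 = s−shape1 = 27.467.

shape1 = 41.200, shape2 = 27.467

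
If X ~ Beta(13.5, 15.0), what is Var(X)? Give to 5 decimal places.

0.00845

α+β = 28.5 and αβ = 202.50, so Var = αβ/[(α+β)²(α+β+1)] = 202.50/23961.375 = 0.00845.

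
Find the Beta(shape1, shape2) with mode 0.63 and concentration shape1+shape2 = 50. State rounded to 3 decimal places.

Since the density peak of Beta(shape1,shape2) is at (shape1−1)/(shape1+shape2−2),
shape1 = 1 + 0.63(50−2) = 31.240 and shape2 = 50 − 31.240 = 18.760.

shape1 = 31.240, shape2 = 18.760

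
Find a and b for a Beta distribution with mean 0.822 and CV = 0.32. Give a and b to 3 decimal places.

a = 0.916, b = 0.198

σ = CV·μ = 0.32×0.822 = 0.26304, so σ² = 0.069190.
s+1 = μ(1−μ)/σ² = 0.146316/0.069190 = 2.1147, so s = a+b = 1.1147.
a = μs = 0.916, b = (1−μ)s = 0.198.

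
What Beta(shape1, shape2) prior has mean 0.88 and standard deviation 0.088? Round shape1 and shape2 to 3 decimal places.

Variance = 0.088² = 0.007744. The moment-matching identity shape1+shape2 = μ(1−μ)/Var − 1 gives
shape1+shape2 = 0.1056/0.007744 − 1 = 12.6364, so shape1 = μ·12.6364 = 11.120 and shape2 = (1−μ)·12.6364 = 1.516.

shape1 = 11.120, shape2 = 1.516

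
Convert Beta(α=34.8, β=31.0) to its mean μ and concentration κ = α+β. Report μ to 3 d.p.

μ = 0.529, κ = 65.8

κ = α+β = 34.8+31.0 = 65.8; μ = α/κ = 34.8/65.8 = 0.529.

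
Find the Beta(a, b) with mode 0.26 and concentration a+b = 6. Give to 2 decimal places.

a = 2.04, b = 3.96

For a,b>1 the mode is (a−1)/(a+b−2), so a = mode·(κ−2)+1 = 0.26×4+1 = 2.04.
And b = (1−mode)·(κ−2)+1 = 0.74×4+1 = 3.96.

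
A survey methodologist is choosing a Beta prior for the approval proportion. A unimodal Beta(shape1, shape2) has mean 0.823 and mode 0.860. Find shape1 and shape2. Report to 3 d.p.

shape1 = 16.015, shape2 = 3.444

Let s = shape1+shape2. Mean gives shape1 = μs = 0.823s; mode gives (shape1−1)/(s−2) = 0.860.
Substituting: 0.823s − 1 = 0.860(s−2) = 0.860s − 1.720, so -0.037s = -0.720 and s = 19.4595.
Then shape1 = 0.823×19.4595 = 16.015 and shape2 = s−shape1 = 3.444.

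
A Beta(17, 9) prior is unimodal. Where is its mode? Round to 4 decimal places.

0.6667

The density x^(α−1)(1−x)^(β−1) is maximised at (α−1)/(α+β−2) = 16/24 = 0.6667.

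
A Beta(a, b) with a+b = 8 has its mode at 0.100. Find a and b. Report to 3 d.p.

Mode = (a−1)/(κ−2) with κ = a+b, so a−1 = 0.100·6 = 0.600.
a = 1.600; b = κ − a = 6.400.

a = 1.600, b = 6.400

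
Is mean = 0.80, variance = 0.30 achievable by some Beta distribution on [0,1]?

No

For any Beta, Var(X) < E[X]·(1−E[X]).
Here μ(1−μ) = 0.80×0.20 = 0.1600, and 0.30 ≥ 0.1600.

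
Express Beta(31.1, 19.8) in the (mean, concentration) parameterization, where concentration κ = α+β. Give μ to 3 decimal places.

μ = 0.611, κ = 50.9

κ = α+β = 31.1+19.8 = 50.9; μ = α/κ = 31.1/50.9 = 0.611.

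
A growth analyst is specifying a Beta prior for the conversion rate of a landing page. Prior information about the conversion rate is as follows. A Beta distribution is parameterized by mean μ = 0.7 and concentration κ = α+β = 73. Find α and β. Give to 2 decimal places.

α = μκ = 0.7×73 = 51.10 and β = (1−μ)κ = 0.3×73 = 21.90.

α = 51.10, β = 21.90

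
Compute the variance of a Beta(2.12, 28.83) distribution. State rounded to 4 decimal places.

0.0020

μ = 2.12/30.95 = 0.068498; Var = μ(1−μ)/(α+β+1) = 0.0638057/31.95 = 0.0020.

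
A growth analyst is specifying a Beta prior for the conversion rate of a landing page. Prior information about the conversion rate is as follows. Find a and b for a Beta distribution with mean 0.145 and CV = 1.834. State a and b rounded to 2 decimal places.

σ = CV·μ = 1.834×0.145 = 0.26593, so σ² = 0.070719.
s+1 = μ(1−μ)/σ² = 0.123975/0.070719 = 1.7531, so s = a+b = 0.7531.
a = μs = 0.11, b = (1−μ)s = 0.64.

a = 0.11, b = 0.64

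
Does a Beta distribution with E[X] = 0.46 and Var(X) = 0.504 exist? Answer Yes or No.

A Beta with mean μ has variance μ(1−μ)/(α+β+1) < μ(1−μ).
Here μ(1−μ) = 0.46×0.54 = 0.2484, and 0.504 ≥ 0.2484.

No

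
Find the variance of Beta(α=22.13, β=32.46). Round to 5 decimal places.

0.00434

Var = αβ/[(α+β)²(α+β+1)] = (22.13×32.46)/(54.59²×55.59) = 718.3398/165661.985679 = 0.00434.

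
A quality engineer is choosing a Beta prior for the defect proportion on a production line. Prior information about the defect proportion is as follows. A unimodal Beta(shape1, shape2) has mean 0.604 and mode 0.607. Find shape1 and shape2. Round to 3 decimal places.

shape1 = 43.085, shape2 = 28.248

Let s = shape1+shape2. Mean gives shape1 = μs = 0.604s; mode gives (shape1−1)/(s−2) = 0.607.
Substituting: 0.604s − 1 = 0.607(s−2) = 0.607s − 1.214, so -0.003s = -0.214 and s = 71.3333.
Then shape1 = 0.604×71.3333 = 43.085 and shape2 = s−shape1 = 28.248.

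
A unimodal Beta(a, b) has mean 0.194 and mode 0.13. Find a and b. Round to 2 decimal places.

With s = a+b: μ = a/s and mode = (a−1)/(s−2). Eliminating a = μs,
μs − 1 = m(s−2) ⇒ s(μ−m) = 1−2m ⇒ s = 0.74/0.064 = 11.5625.
So a = μs = 2.24, b = (1−μ)s = 9.32.

a = 2.24, b = 9.32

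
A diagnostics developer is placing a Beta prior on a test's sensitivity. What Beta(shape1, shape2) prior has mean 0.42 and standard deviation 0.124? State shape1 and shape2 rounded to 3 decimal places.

shape1 = 6.234, shape2 = 8.609

Variance = 0.124² = 0.015376. The moment-matching identity shape1+shape2 = μ(1−μ)/Var − 1 gives
shape1+shape2 = 0.2436/0.015376 − 1 = 14.8429, so shape1 = μ·14.8429 = 6.234 and shape2 = (1−μ)·14.8429 = 8.609.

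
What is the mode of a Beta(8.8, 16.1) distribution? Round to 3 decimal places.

0.341

The density x^(α−1)(1−x)^(β−1) is maximised at (α−1)/(α+β−2) = 7.8/22.9 = 0.341.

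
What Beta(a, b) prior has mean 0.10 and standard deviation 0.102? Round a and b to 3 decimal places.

a = 0.765, b = 6.885

σ² = 0.102² = 0.010404.
With s = a+b, Var = μ(1−μ)/(s+1), so s+1 = (0.10×0.90)/0.010404 = 8.6505 and s = 7.6505.
a = μs = 0.765, b = (1−μ)s = 6.885.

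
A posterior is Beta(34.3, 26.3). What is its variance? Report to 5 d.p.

0.00399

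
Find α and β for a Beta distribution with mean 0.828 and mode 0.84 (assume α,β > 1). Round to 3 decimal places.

Let s = α+β. Mean gives α = μs = 0.828s; mode gives (α−1)/(s−2) = 0.84.
Substituting: 0.828s − 1 = 0.84(s−2) = 0.84s − 1.68, so -0.012s = -0.68 and s = 56.6667.
Then α = 0.828×56.6667 = 46.920 and β = s−α = 9.747.

α = 46.920, β = 9.747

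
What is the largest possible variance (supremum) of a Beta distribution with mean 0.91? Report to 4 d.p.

For fixed mean μ the Beta variance is μ(1−μ)/(α+β+1), increasing as α+β decreases.
Its least upper bound (not attained) is μ(1−μ) = 0.91·0.09 = 0.0819.

0.0819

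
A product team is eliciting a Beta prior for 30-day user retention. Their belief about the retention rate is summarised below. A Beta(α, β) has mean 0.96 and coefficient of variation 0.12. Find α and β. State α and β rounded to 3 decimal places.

Var = (CV·μ)² = (0.12×0.96)² = 0.013271.
α+β = μ(1−μ)/Var − 1 = 0.0384/0.013271 − 1 = 1.8935.
Thus α = 0.96·1.8935 = 1.818 and β = 0.04·1.8935 = 0.076.

α = 1.818, β = 0.076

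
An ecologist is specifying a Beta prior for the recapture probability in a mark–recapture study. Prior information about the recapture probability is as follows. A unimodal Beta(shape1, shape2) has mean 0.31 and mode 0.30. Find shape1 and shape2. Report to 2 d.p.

With s = shape1+shape2: μ = shape1/s and mode = (shape1−1)/(s−2). Eliminating shape1 = μs,
μs − 1 = m(s−2) ⇒ s(μ−m) = 1−2m ⇒ s = 0.40/0.01 = 40.0000.
So shape1 = μs = 12.40, shape2 = (1−μ)s = 27.60.

shape1 = 12.40, shape2 = 27.60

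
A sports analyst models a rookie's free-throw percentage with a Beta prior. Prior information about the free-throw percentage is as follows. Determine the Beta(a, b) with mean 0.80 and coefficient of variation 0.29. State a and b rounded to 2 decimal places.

σ = CV·μ = 0.29×0.80 = 0.23200, so σ² = 0.053824.
s+1 = μ(1−μ)/σ² = 0.1600/0.053824 = 2.9727, so s = a+b = 1.9727.
a = μs = 1.58, b = (1−μ)s = 0.39.

a = 1.58, b = 0.39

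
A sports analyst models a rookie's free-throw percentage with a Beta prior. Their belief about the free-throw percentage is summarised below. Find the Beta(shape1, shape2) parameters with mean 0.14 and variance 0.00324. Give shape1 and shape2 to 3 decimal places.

shape1 = 5.062, shape2 = 31.098

Let s = shape1+shape2. The Beta variance is μ(1−μ)/(s+1).
So s+1 = μ(1−μ)/σ² = (0.14×0.86)/0.00324 = 0.1204/0.00324 = 37.1605, giving s = 36.1605.
Then shape1 = μs = 0.14×36.1605 = 5.062 and shape2 = (1−μ)s = 0.86×36.1605 = 31.098.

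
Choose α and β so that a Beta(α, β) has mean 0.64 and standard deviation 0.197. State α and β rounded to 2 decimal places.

σ² = 0.197² = 0.038809.
With s = α+β, Var = μ(1−μ)/(s+1), so s+1 = (0.64×0.36)/0.038809 = 5.9368 and s = 4.9368.
α = μs = 3.16, β = (1−μ)s = 1.78.

α = 3.16, β = 1.78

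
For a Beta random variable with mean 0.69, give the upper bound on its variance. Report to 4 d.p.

0.2139

For fixed mean μ the Beta variance is μ(1−μ)/(α+β+1), increasing as α+β decreases.
Its least upper bound (not attained) is μ(1−μ) = 0.69·0.31 = 0.2139.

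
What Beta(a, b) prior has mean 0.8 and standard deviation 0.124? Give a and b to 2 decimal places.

a = 7.52, b = 1.88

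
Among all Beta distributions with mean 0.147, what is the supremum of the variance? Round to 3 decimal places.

Var = μ(1−μ)/(α+β+1), which approaches μ(1−μ) as α+β → 0.
So the supremum is μ(1−μ) = 0.147×0.853 = 0.125.

0.125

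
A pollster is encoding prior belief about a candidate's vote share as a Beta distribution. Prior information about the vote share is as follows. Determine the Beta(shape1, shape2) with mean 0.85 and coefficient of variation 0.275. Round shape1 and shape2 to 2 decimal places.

σ = CV·μ = 0.275×0.85 = 0.23375, so σ² = 0.054639.
s+1 = μ(1−μ)/σ² = 0.1275/0.054639 = 2.3335, so s = shape1+shape2 = 1.3335.
shape1 = μs = 1.13, shape2 = (1−μ)s = 0.20.

shape1 = 1.13, shape2 = 0.20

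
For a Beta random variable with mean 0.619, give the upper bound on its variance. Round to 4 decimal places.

0.2358

For fixed mean μ the Beta variance is μ(1−μ)/(α+β+1), increasing as α+β decreases.
Its least upper bound (not attained) is μ(1−μ) = 0.619·0.381 = 0.2358.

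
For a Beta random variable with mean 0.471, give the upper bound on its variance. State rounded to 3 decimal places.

Var = μ(1−μ)/(α+β+1), which approaches μ(1−μ) as α+β → 0.
So the supremum is μ(1−μ) = 0.471×0.529 = 0.249.

0.249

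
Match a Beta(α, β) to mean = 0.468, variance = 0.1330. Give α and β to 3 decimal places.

α = 0.408, β = 0.464

Let s = α+β. The Beta variance is μ(1−μ)/(s+1).
So s+1 = μ(1−μ)/σ² = (0.468×0.532)/0.1330 = 0.248976/0.1330 = 1.8720, giving s = 0.8720.
Then α = μs = 0.468×0.8720 = 0.408 and β = (1−μ)s = 0.532×0.8720 = 0.464.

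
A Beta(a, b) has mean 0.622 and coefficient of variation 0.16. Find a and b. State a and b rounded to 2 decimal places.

Var = (CV·μ)² = (0.16×0.622)² = 0.009904.
a+b = μ(1−μ)/Var − 1 = 0.235116/0.009904 − 1 = 22.7389.
Thus a = 0.622·22.7389 = 14.14 and b = 0.378·22.7389 = 8.60.

a = 14.14, b = 8.60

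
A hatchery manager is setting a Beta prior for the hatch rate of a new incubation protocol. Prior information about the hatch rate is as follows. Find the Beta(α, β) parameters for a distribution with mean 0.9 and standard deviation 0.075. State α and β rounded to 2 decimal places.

α = 13.50, β = 1.50

σ² = 0.075² = 0.005625.
With s = α+β, Var = μ(1−μ)/(s+1), so s+1 = (0.9×0.1)/0.005625 = 16.0000 and s = 15.0000.
α = μs = 13.50, β = (1−μ)s = 1.50.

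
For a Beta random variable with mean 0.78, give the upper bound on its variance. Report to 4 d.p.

0.1716

For fixed mean μ the Beta variance is μ(1−μ)/(α+β+1), increasing as α+β decreases.
Its least upper bound (not attained) is μ(1−μ) = 0.78·0.22 = 0.1716.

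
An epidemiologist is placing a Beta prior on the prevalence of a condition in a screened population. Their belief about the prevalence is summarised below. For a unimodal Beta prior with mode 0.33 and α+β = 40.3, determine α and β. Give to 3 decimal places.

α = 13.639, β = 26.661

For α,β>1 the mode is (α−1)/(α+β−2), so α = mode·(κ−2)+1 = 0.33×38.3+1 = 13.639.
And β = (1−mode)·(κ−2)+1 = 0.67×38.3+1 = 26.661.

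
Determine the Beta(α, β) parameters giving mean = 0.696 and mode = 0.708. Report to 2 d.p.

Let s = α+β. Mean gives α = μs = 0.696s; mode gives (α−1)/(s−2) = 0.708.
Substituting: 0.696s − 1 = 0.708(s−2) = 0.708s − 1.416, so -0.012s = -0.416 and s = 34.6667.
Then α = 0.696×34.6667 = 24.13 and β = s−α = 10.54.

α = 24.13, β = 10.54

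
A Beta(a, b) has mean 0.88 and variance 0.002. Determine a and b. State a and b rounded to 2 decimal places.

a = 45.58, b = 6.22

Write ν = a+b; then a = μν and Var = μ(1−μ)/(ν+1).
ν = μ(1−μ)/Var − 1 = 0.1056/0.002 − 1 = 51.8000.
a = 0.88·51.8000 = 45.58, b = 0.12·51.8000 = 6.22.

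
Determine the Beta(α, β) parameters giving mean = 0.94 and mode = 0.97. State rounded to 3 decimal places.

α = 29.453, β = 1.880

Let s = α+β. Mean gives α = μs = 0.94s; mode gives (α−1)/(s−2) = 0.97.
Substituting: 0.94s − 1 = 0.97(s−2) = 0.97s − 1.94, so -0.03s = -0.94 and s = 31.3333.
Then α = 0.94×31.3333 = 29.453 and β = s−α = 1.880.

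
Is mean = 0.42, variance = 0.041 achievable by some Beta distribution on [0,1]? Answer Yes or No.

A Beta with mean μ has variance μ(1−μ)/(α+β+1) < μ(1−μ).
Here μ(1−μ) = 0.42×0.58 = 0.2436, and 0.041 < 0.2436.

Yes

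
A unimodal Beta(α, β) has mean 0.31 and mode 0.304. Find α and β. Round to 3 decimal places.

With s = α+β: μ = α/s and mode = (α−1)/(s−2). Eliminating α = μs,
μs − 1 = m(s−2) ⇒ s(μ−m) = 1−2m ⇒ s = 0.392/0.006 = 65.3333.
So α = μs = 20.253, β = (1−μ)s = 45.080.

α = 20.253, β = 45.080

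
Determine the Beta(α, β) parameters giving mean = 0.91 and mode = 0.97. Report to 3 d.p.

α = 14.257, β = 1.410

Let s = α+β. Mean gives α = μs = 0.91s; mode gives (α−1)/(s−2) = 0.97.
Substituting: 0.91s − 1 = 0.97(s−2) = 0.97s − 1.94, so -0.06s = -0.94 and s = 15.6667.
Then α = 0.91×15.6667 = 14.257 and β = s−α = 1.410.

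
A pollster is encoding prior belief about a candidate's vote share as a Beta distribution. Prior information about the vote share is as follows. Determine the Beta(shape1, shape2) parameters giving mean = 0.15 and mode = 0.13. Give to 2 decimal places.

shape1 = 5.55, shape2 = 31.45

Let s = shape1+shape2. Mean gives shape1 = μs = 0.15s; mode gives (shape1−1)/(s−2) = 0.13.
Substituting: 0.15s − 1 = 0.13(s−2) = 0.13s − 0.26, so 0.02s = 0.74 and s = 37.0000.
Then shape1 = 0.15×37.0000 = 5.55 and shape2 = s−shape1 = 31.45.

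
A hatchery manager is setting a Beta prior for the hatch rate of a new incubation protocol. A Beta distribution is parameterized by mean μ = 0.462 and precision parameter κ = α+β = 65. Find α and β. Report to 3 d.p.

α = μκ = 0.462×65 = 30.030 and β = (1−μ)κ = 0.538×65 = 34.970.

α = 30.030, β = 34.970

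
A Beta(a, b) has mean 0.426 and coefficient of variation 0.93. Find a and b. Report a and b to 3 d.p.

σ = CV·μ = 0.93×0.426 = 0.39618, so σ² = 0.156959.
s+1 = μ(1−μ)/σ² = 0.244524/0.156959 = 1.5579, so s = a+b = 0.5579.
a = μs = 0.238, b = (1−μ)s = 0.320.

a = 0.238, b = 0.320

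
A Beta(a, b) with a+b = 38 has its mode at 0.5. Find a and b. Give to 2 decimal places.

Since the density peak of Beta(a,b) is at (a−1)/(a+b−2),
a = 1 + 0.5(38−2) = 19.00 and b = 38 − 19.00 = 19.00.

a = 19.00, b = 19.00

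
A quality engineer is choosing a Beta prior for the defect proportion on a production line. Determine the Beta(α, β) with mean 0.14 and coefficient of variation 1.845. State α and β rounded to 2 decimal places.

σ = CV·μ = 1.845×0.14 = 0.25830, so σ² = 0.066719.
s+1 = μ(1−μ)/σ² = 0.1204/0.066719 = 1.8046, so s = α+β = 0.8046.
α = μs = 0.11, β = (1−μ)s = 0.69.

α = 0.11, β = 0.69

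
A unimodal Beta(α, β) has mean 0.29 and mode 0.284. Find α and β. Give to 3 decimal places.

With s = α+β: μ = α/s and mode = (α−1)/(s−2). Eliminating α = μs,
μs − 1 = m(s−2) ⇒ s(μ−m) = 1−2m ⇒ s = 0.432/0.006 = 72.0000.
So α = μs = 20.880, β = (1−μ)s = 51.120.

α = 20.880, β = 51.120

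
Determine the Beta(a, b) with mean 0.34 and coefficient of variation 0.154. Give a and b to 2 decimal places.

a = 27.49, b = 53.36

Var = (CV·μ)² = (0.154×0.34)² = 0.002742.
a+b = μ(1−μ)/Var − 1 = 0.2244/0.002742 − 1 = 80.8509.
Thus a = 0.34·80.8509 = 27.49 and b = 0.66·80.8509 = 53.36.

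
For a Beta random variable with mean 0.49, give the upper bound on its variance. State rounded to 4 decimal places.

0.2499

For fixed mean μ the Beta variance is μ(1−μ)/(α+β+1), increasing as α+β decreases.
Its least upper bound (not attained) is μ(1−μ) = 0.49·0.51 = 0.2499.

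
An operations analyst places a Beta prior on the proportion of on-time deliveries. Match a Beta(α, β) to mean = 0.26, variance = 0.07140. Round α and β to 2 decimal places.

α = 0.44, β = 1.25

By moment matching, α+β = μ(1−μ)/σ² − 1 = (0.26·0.74)/0.07140 − 1 = 2.6947 − 1 = 1.6947.
Since α/(α+β) = μ, α = 0.26·1.6947 = 0.44 and β = 0.74·1.6947 = 1.25.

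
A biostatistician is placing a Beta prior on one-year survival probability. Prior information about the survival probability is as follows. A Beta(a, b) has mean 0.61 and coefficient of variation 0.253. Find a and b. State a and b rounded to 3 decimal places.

a = 5.483, b = 3.505

Var = (CV·μ)² = (0.253×0.61)² = 0.023818.
a+b = μ(1−μ)/Var − 1 = 0.2379/0.023818 − 1 = 8.9883.
Thus a = 0.61·8.9883 = 5.483 and b = 0.39·8.9883 = 3.505.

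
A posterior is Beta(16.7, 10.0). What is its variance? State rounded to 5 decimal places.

0.00846

μ = 16.7/26.7 = 0.625468; Var = μ(1−μ)/(α+β+1) = 0.2342577/27.7 = 0.00846.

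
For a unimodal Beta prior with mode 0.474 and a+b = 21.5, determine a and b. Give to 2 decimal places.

Since the density peak of Beta(a,b) is at (a−1)/(a+b−2),
a = 1 + 0.474(21.5−2) = 10.24 and b = 21.5 − 10.24 = 11.26.

a = 10.24, b = 11.26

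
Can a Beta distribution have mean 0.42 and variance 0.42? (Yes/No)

For any Beta, Var(X) < E[X]·(1−E[X]).
Here μ(1−μ) = 0.42×0.58 = 0.2436, and 0.42 ≥ 0.2436.

No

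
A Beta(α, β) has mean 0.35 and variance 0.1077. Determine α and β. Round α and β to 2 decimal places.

By moment matching, α+β = μ(1−μ)/σ² − 1 = (0.35·0.65)/0.1077 − 1 = 2.1123 − 1 = 1.1123.
Since α/(α+β) = μ, α = 0.35·1.1123 = 0.39 and β = 0.65·1.1123 = 0.72.

α = 0.39, β = 0.72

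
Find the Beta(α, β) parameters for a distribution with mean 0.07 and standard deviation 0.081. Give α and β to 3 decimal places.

Variance = 0.081² = 0.006561. The moment-matching identity α+β = μ(1−μ)/Var − 1 gives
α+β = 0.0651/0.006561 − 1 = 8.9223, so α = μ·8.9223 = 0.625 and β = (1−μ)·8.9223 = 8.298.

α = 0.625, β = 8.298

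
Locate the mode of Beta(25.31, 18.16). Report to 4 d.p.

With α,β > 1, mode = (α−1)/(α+β−2) = 24.31/41.47 = 0.5862.

0.5862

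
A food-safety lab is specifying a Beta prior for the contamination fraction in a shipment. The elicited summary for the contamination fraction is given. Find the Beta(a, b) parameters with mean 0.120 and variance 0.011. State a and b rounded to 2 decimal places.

a = 1.03, b = 7.57

Let s = a+b. The Beta variance is μ(1−μ)/(s+1).
So s+1 = μ(1−μ)/σ² = (0.120×0.880)/0.011 = 0.105600/0.011 = 9.6000, giving s = 8.6000.
Then a = μs = 0.120×8.6000 = 1.03 and b = (1−μ)s = 0.880×8.6000 = 7.57.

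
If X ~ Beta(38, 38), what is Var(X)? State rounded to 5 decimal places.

Var = αβ/[(α+β)²(α+β+1)] = (38×38)/(76²×77) = 1444/444752 = 0.00325.

0.00325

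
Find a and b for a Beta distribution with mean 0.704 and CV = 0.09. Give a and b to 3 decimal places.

σ = CV·μ = 0.09×0.704 = 0.06336, so σ² = 0.004014.
s+1 = μ(1−μ)/σ² = 0.208384/0.004014 = 51.9080, so s = a+b = 50.9080.
a = μs = 35.839, b = (1−μ)s = 15.069.

a = 35.839, b = 15.069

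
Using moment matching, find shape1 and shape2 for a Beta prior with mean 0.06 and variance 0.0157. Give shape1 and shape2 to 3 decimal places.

By moment matching, shape1+shape2 = μ(1−μ)/σ² − 1 = (0.06·0.94)/0.0157 − 1 = 3.5924 − 1 = 2.5924.
Since shape1/(shape1+shape2) = μ, shape1 = 0.06·2.5924 = 0.156 and shape2 = 0.94·2.5924 = 2.437.

shape1 = 0.156, shape2 = 2.437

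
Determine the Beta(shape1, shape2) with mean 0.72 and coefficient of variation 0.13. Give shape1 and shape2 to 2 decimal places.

shape1 = 15.85, shape2 = 6.16

σ = CV·μ = 0.13×0.72 = 0.09360, so σ² = 0.008761.
s+1 = μ(1−μ)/σ² = 0.2016/0.008761 = 23.0112, so s = shape1+shape2 = 22.0112.
shape1 = μs = 15.85, shape2 = (1−μ)s = 6.16.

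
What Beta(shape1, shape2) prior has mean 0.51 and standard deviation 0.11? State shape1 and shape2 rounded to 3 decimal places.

shape1 = 10.023, shape2 = 9.630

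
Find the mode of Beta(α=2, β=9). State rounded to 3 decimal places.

0.111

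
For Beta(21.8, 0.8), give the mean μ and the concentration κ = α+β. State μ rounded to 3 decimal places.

μ = 0.965, κ = 22.6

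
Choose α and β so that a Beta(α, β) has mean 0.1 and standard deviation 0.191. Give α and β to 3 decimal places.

α = 0.147, β = 1.320

Variance = 0.191² = 0.036481. The moment-matching identity α+β = μ(1−μ)/Var − 1 gives
α+β = 0.09/0.036481 − 1 = 1.4670, so α = μ·1.4670 = 0.147 and β = (1−μ)·1.4670 = 1.320.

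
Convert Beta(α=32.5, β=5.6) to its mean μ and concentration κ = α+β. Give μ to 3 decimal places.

μ = 0.853, κ = 38.1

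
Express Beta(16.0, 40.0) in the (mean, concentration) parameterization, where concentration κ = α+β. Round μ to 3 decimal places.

μ = 0.286, κ = 56.0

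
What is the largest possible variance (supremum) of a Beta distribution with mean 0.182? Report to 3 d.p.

For fixed mean μ the Beta variance is μ(1−μ)/(α+β+1), increasing as α+β decreases.
Its least upper bound (not attained) is μ(1−μ) = 0.182·0.818 = 0.149.

0.149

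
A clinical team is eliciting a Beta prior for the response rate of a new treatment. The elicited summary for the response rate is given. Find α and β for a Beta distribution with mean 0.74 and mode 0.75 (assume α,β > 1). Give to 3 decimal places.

α = 37.000, β = 13.000

Let s = α+β. Mean gives α = μs = 0.74s; mode gives (α−1)/(s−2) = 0.75.
Substituting: 0.74s − 1 = 0.75(s−2) = 0.75s − 1.50, so -0.01s = -0.50 and s = 50.0000.
Then α = 0.74×50.0000 = 37.000 and β = s−α = 13.000.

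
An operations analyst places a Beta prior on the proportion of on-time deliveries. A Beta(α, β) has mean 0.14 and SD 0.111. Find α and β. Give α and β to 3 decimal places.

α = 1.228, β = 7.544

First σ² = 0.012321. Setting α = μn, β = (1−μ)n with n = α+β,
μ(1−μ)/(n+1) = 0.012321 ⇒ n+1 = 0.1204/0.012321 = 9.7719 ⇒ n = 8.7719.
Hence α = 0.14×8.7719 = 1.228, β = 0.86×8.7719 = 7.544.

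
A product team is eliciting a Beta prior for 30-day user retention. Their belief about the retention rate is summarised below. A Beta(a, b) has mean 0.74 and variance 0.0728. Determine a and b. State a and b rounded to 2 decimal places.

a = 1.22, b = 0.43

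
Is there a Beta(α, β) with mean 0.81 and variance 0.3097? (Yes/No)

A Beta with mean μ has variance μ(1−μ)/(α+β+1) < μ(1−μ).
Here μ(1−μ) = 0.81×0.19 = 0.1539, and 0.3097 ≥ 0.1539.

No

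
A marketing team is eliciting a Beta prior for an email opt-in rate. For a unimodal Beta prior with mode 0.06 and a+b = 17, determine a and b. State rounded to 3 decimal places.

Since the density peak of Beta(a,b) is at (a−1)/(a+b−2),
a = 1 + 0.06(17−2) = 1.900 and b = 17 − 1.900 = 15.100.

a = 1.900, b = 15.100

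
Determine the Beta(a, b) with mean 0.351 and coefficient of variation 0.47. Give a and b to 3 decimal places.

Var = (CV·μ)² = (0.47×0.351)² = 0.027215.
a+b = μ(1−μ)/Var − 1 = 0.227799/0.027215 − 1 = 7.3703.
Thus a = 0.351·7.3703 = 2.587 and b = 0.649·7.3703 = 4.783.

a = 2.587, b = 4.783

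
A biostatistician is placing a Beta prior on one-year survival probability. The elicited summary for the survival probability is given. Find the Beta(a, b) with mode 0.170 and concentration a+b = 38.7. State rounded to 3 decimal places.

Mode = (a−1)/(κ−2) with κ = a+b, so a−1 = 0.170·36.7 = 6.239.
a = 7.239; b = κ − a = 31.461.

a = 7.239, b = 31.461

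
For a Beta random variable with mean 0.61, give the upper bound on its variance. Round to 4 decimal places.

Var = μ(1−μ)/(α+β+1), which approaches μ(1−μ) as α+β → 0.
So the supremum is μ(1−μ) = 0.61×0.39 = 0.2379.

0.2379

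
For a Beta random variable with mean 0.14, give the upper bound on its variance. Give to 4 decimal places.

0.1204

For fixed mean μ the Beta variance is μ(1−μ)/(α+β+1), increasing as α+β decreases.
Its least upper bound (not attained) is μ(1−μ) = 0.14·0.86 = 0.1204.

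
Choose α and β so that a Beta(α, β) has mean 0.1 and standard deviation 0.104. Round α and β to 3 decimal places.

α = 0.732, β = 6.589

First σ² = 0.010816. Setting α = μn, β = (1−μ)n with n = α+β,
μ(1−μ)/(n+1) = 0.010816 ⇒ n+1 = 0.09/0.010816 = 8.3210 ⇒ n = 7.3210.
Hence α = 0.1×7.3210 = 0.732, β = 0.9×7.3210 = 6.589.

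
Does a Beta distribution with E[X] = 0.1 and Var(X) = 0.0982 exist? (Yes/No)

No

A Beta with mean μ has variance μ(1−μ)/(α+β+1) < μ(1−μ).
Here μ(1−μ) = 0.1×0.9 = 0.09, and 0.0982 ≥ 0.09.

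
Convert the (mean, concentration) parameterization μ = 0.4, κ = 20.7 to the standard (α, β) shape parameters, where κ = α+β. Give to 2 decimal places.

Split κ in proportion μ : (1−μ): α = 0.4·20.7 = 8.28, β = 20.7 − 8.28 = 12.42.

α = 8.28, β = 12.42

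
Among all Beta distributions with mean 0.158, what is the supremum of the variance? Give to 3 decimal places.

0.133

For fixed mean μ the Beta variance is μ(1−μ)/(α+β+1), increasing as α+β decreases.
Its least upper bound (not attained) is μ(1−μ) = 0.158·0.842 = 0.133.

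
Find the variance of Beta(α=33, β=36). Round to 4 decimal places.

0.0036

α+β = 69 and αβ = 1188, so Var = αβ/[(α+β)²(α+β+1)] = 1188/333270 = 0.0036.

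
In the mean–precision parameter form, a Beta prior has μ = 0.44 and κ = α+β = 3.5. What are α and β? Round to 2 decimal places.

α = 1.54, β = 1.96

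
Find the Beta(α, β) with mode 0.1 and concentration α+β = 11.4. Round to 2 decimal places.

Since the density peak of Beta(α,β) is at (α−1)/(α+β−2),
α = 1 + 0.1(11.4−2) = 1.94 and β = 11.4 − 1.94 = 9.46.

α = 1.94, β = 9.46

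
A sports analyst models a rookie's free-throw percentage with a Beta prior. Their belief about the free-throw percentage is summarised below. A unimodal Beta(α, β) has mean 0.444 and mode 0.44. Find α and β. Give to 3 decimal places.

With s = α+β: μ = α/s and mode = (α−1)/(s−2). Eliminating α = μs,
μs − 1 = m(s−2) ⇒ s(μ−m) = 1−2m ⇒ s = 0.12/0.004 = 30.0000.
So α = μs = 13.320, β = (1−μ)s = 16.680.

α = 13.320, β = 16.680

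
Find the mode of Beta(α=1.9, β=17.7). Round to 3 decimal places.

0.051

The density x^(α−1)(1−x)^(β−1) is maximised at (α−1)/(α+β−2) = 0.9/17.6 = 0.051.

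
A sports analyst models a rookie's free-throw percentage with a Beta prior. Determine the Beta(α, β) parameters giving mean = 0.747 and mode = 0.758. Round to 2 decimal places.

α = 35.04, β = 11.87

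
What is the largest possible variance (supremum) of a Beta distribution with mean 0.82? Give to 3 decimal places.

0.148

For fixed mean μ the Beta variance is μ(1−μ)/(α+β+1), increasing as α+β decreases.
Its least upper bound (not attained) is μ(1−μ) = 0.82·0.18 = 0.148.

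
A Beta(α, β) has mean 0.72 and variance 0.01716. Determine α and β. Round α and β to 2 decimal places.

α = 7.74, β = 3.01

Write ν = α+β; then α = μν and Var = μ(1−μ)/(ν+1).
ν = μ(1−μ)/Var − 1 = 0.2016/0.01716 − 1 = 10.7483.
α = 0.72·10.7483 = 7.74, β = 0.28·10.7483 = 3.01.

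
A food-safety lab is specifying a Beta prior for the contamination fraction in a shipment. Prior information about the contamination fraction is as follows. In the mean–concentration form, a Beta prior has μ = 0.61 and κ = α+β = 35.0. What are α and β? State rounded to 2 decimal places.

Split κ in proportion μ : (1−μ): α = 0.61·35.0 = 21.35, β = 35.0 − 21.35 = 13.65.

α = 21.35, β = 13.65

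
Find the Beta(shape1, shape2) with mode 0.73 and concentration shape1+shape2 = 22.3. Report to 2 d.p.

Mode = (shape1−1)/(κ−2) with κ = shape1+shape2, so shape1−1 = 0.73·20.3 = 14.82.
shape1 = 15.82; shape2 = κ − shape1 = 6.48.

shape1 = 15.82, shape2 = 6.48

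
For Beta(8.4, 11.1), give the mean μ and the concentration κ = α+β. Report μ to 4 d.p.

μ = 0.4308, κ = 19.5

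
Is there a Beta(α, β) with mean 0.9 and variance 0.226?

No

For any Beta, Var(X) < E[X]·(1−E[X]).
Here μ(1−μ) = 0.9×0.1 = 0.09, and 0.226 ≥ 0.09.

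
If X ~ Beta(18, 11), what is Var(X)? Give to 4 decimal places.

μ = 18/29 = 0.620690; Var = μ(1−μ)/(α+β+1) = 0.2354340/30 = 0.0078.

0.0078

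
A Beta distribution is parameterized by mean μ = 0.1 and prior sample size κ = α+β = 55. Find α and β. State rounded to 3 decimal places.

α = 5.500, β = 49.500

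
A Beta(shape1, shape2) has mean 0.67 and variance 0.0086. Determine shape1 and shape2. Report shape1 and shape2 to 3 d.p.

shape1 = 16.555, shape2 = 8.154

Write ν = shape1+shape2; then shape1 = μν and Var = μ(1−μ)/(ν+1).
ν = μ(1−μ)/Var − 1 = 0.2211/0.0086 − 1 = 24.7093.
shape1 = 0.67·24.7093 = 16.555, shape2 = 0.33·24.7093 = 8.154.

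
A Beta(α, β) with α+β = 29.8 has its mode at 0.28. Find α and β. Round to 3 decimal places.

For α,β>1 the mode is (α−1)/(α+β−2), so α = mode·(κ−2)+1 = 0.28×27.8+1 = 8.784.
And β = (1−mode)·(κ−2)+1 = 0.72×27.8+1 = 21.016.

α = 8.784, β = 21.016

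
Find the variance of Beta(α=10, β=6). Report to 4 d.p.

Var = αβ/[(α+β)²(α+β+1)] = (10×6)/(16²×17) = 60/4352 = 0.0138.

0.0138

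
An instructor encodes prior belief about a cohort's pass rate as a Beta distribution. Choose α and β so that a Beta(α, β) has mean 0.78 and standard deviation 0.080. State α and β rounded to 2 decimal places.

α = 20.13, β = 5.68

σ² = 0.080² = 0.006400.
With s = α+β, Var = μ(1−μ)/(s+1), so s+1 = (0.78×0.22)/0.006400 = 26.8125 and s = 25.8125.
α = μs = 20.13, β = (1−μ)s = 5.68.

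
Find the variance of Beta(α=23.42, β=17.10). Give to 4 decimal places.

μ = 23.42/40.52 = 0.577986; Var = μ(1−μ)/(α+β+1) = 0.2439182/41.52 = 0.0059.

0.0059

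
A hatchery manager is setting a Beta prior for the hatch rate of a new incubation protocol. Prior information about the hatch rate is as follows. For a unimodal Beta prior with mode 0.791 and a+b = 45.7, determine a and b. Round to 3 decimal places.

a = 35.567, b = 10.133

Since the density peak of Beta(a,b) is at (a−1)/(a+b−2),
a = 1 + 0.791(45.7−2) = 35.567 and b = 45.7 − 35.567 = 10.133.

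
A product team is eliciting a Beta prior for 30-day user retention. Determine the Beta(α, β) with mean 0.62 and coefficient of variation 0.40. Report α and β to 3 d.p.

σ = CV·μ = 0.40×0.62 = 0.24800, so σ² = 0.061504.
s+1 = μ(1−μ)/σ² = 0.2356/0.061504 = 3.8306, so s = α+β = 2.8306.
α = μs = 1.755, β = (1−μ)s = 1.076.

α = 1.755, β = 1.076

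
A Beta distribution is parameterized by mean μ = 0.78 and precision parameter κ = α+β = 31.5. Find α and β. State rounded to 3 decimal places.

α = 24.570, β = 6.930

Split κ in proportion μ : (1−μ): α = 0.78·31.5 = 24.570, β = 31.5 − 24.570 = 6.930.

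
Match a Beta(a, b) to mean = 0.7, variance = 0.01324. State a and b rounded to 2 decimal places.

Let s = a+b. The Beta variance is μ(1−μ)/(s+1).
So s+1 = μ(1−μ)/σ² = (0.7×0.3)/0.01324 = 0.21/0.01324 = 15.8610, giving s = 14.8610.
Then a = μs = 0.7×14.8610 = 10.40 and b = (1−μ)s = 0.3×14.8610 = 4.46.

a = 10.40, b = 4.46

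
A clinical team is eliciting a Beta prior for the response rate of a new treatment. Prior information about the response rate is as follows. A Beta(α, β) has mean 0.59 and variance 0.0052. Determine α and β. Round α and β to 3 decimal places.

α = 26.856, β = 18.663

Write ν = α+β; then α = μν and Var = μ(1−μ)/(ν+1).
ν = μ(1−μ)/Var − 1 = 0.2419/0.0052 − 1 = 45.5192.
α = 0.59·45.5192 = 26.856, β = 0.41·45.5192 = 18.663.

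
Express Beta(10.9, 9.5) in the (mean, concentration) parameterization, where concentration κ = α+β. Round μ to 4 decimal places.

κ = α+β = 10.9+9.5 = 20.4; μ = α/κ = 10.9/20.4 = 0.5343.

μ = 0.5343, κ = 20.4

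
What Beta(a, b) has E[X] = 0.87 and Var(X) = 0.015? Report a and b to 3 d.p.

Write ν = a+b; then a = μν and Var = μ(1−μ)/(ν+1).
ν = μ(1−μ)/Var − 1 = 0.1131/0.015 − 1 = 6.5400.
a = 0.87·6.5400 = 5.690, b = 0.13·6.5400 = 0.850.

a = 5.690, b = 0.850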